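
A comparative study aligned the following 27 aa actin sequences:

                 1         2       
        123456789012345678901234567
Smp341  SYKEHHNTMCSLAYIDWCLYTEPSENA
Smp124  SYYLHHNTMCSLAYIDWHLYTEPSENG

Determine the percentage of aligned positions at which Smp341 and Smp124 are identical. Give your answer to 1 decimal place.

The sequences differ at positions 3 (K/Y), 4 (E/L), 18 (C/H), 27 (A/G).
23 of the 27 sites match, so the percent identity is 23/27 × 100 = 85.2%.

85.2%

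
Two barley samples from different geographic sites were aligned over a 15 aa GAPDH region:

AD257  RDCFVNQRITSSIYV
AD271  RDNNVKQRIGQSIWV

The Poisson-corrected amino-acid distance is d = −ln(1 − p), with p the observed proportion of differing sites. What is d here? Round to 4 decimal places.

The sequences differ at positions 3 (C/N), 4 (F/N), 6 (N/K), 10 (T/G), 11 (S/Q), 14 (Y/W).
p = 6/15 = 0.400000.
d = −ln(1 − 0.400000) = −ln(0.600000) = 0.5108.

0.5108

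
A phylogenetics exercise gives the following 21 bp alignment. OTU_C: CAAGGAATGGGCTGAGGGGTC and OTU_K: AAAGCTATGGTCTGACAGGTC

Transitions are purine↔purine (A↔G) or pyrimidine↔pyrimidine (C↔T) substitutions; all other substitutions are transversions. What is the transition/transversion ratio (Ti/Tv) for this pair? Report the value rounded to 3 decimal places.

The sequences differ at positions 1 (C/A, transversion), 5 (G/C, transversion), 6 (A/T, transversion), 11 (G/T, transversion), 16 (G/C, transversion), 17 (G/A, transition).
Of the 6 differences, 1 transition and 5 transversions, so Ti/Tv = 1/5 = 0.200.

0.200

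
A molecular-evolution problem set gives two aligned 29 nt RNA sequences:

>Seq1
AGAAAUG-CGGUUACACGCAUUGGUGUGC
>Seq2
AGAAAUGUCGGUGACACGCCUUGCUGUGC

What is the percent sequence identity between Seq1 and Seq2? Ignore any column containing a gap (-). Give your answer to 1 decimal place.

89.3%

Excluding the 1 gap column leaves 28 comparable sites.
The sequences differ at positions 13 (U/G), 20 (A/C), 24 (G/C).
25 of the 28 comparable sites match, so the percent identity is 25/28 × 100 = 89.3%.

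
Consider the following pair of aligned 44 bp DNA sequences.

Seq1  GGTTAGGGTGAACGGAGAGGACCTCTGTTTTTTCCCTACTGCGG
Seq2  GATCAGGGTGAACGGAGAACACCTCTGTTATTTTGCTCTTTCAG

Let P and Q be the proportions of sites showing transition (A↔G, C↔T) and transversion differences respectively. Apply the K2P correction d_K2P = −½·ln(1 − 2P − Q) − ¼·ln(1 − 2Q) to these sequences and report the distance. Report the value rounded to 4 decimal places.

0.3086

The sequences differ at positions 2 (G/A, transition), 4 (T/C, transition), 19 (G/A, transition), 20 (G/C, transversion), 30 (T/A, transversion), 34 (C/T, transition), 35 (C/G, transversion), 38 (A/C, transversion), 39 (C/T, transition), 41 (G/T, transversion), 43 (G/A, transition).
Of the 11 differences, 6 transitions and 5 transversions over 44 sites: P = 6/44 = 0.136364, Q = 5/44 = 0.113636.
d = −0.5·ln(0.613636) − 0.25·ln(0.772728) = −0.5·(-0.488353) − 0.25·(-0.257828) = 0.3086.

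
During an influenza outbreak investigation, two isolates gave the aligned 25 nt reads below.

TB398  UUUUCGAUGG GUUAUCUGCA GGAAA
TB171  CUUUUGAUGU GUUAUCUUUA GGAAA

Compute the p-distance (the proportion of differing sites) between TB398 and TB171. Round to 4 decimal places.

Differing sites — 1:U/C; 5:C/U; 10:G/U; 18:G/U; 19:C/U.
There are 5 differences over 25 sites, so p = 5/25 = 0.2000.

0.2000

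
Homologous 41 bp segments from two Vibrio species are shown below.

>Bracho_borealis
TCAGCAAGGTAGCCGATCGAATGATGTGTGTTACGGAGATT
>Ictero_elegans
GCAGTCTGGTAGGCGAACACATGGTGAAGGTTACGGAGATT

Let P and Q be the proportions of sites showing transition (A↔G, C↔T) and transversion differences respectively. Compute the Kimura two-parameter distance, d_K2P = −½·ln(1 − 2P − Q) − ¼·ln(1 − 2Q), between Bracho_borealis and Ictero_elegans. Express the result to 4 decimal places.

Differing sites — 1:T/G (Tv); 5:C/T (Ti); 6:A/C (Tv); 7:A/T (Tv); 13:C/G (Tv); 17:T/A (Tv); 19:G/A (Ti); 20:A/C (Tv); 24:A/G (Ti); 27:T/A (Tv); 28:G/A (Ti); 29:T/G (Tv).
Of the 12 differences, 4 transitions and 8 transversions over 41 sites: P = 4/41 = 0.097561, Q = 8/41 = 0.195122.
d = −0.5·ln(0.609756) − 0.25·ln(0.609756) = −0.5·(-0.494696) − 0.25·(-0.494696) = 0.3710.

0.3710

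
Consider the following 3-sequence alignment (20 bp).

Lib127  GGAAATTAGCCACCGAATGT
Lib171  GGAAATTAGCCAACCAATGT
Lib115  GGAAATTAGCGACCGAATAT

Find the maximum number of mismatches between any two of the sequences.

Pairwise Hamming distances:
  Lib127 vs Lib171: 2
  Lib127 vs Lib115: 2
  Lib171 vs Lib115: 4
The largest is 4, between Lib171 and Lib115.

4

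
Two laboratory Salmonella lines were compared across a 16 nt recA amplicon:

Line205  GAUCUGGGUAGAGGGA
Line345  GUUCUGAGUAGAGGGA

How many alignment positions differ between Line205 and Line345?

Differing sites — 2:A/U; 7:G/A.
That gives 2 mismatches out of 16 aligned sites, so the Hamming distance is 2.

2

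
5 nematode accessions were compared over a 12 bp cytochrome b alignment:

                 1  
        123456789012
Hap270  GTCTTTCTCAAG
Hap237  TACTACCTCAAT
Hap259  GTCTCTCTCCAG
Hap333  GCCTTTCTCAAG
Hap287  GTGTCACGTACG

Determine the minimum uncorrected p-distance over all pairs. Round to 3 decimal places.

0.083

Pairwise Hamming distances:
  Hap270 vs Hap237: 5
  Hap270 vs Hap259: 2
  Hap270 vs Hap333: 1
  Hap270 vs Hap287: 6
  Hap237 vs Hap259: 6
  Hap237 vs Hap333: 5
  Hap237 vs Hap287: 9
  Hap259 vs Hap333: 3
  Hap259 vs Hap287: 6
  Hap333 vs Hap287: 7
The smallest is 1 mismatch, between Hap270 and Hap333; p = 1/12 = 0.083.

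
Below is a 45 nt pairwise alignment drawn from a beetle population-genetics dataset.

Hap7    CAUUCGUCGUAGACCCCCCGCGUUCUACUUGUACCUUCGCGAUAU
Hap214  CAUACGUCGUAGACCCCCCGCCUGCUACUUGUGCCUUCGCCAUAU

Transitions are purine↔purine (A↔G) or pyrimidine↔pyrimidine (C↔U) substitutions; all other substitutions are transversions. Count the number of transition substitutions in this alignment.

The sequences differ at positions 4 (U/A, transversion), 22 (G/C, transversion), 24 (U/G, transversion), 33 (A/G, transition), 41 (G/C, transversion).
Of the 5 differences, 1 transition and 4 transversions, so the answer is 1.

1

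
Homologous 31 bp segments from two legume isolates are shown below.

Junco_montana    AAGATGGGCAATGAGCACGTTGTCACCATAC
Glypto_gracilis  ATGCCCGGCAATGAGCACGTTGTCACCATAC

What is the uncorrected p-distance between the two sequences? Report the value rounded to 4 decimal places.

0.1290

Differing sites — 2:A/T; 4:A/C; 5:T/C; 6:G/C.
There are 4 differences over 31 sites, so p = 4/31 = 0.1290.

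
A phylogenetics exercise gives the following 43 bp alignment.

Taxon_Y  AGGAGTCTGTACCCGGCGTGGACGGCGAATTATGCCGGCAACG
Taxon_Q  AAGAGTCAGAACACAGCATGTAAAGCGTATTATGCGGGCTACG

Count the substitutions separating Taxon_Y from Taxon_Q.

Differing sites — 2:G/A; 8:T/A; 10:T/A; 13:C/A; 15:G/A; 18:G/A; 21:G/T; 23:C/A; 24:G/A; 28:A/T; 36:C/G; 40:A/T.
That gives 12 mismatches out of 43 aligned sites, so the Hamming distance is 12.

12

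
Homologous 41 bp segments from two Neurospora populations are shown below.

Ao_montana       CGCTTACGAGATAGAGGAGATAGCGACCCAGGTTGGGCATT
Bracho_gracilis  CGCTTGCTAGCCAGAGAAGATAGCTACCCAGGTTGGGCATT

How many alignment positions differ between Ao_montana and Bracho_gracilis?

6

The sequences differ at positions 6 (A/G), 8 (G/T), 11 (A/C), 12 (T/C), 17 (G/A), 25 (G/T).
That gives 6 mismatches out of 41 aligned sites, so the Hamming distance is 6.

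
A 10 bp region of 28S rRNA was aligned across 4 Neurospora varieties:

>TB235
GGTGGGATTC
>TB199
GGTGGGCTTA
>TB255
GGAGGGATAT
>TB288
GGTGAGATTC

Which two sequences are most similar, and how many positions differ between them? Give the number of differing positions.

1

Pairwise Hamming distances:
  TB235 vs TB199: 2
  TB235 vs TB255: 3
  TB235 vs TB288: 1
  TB199 vs TB255: 4
  TB199 vs TB288: 3
  TB255 vs TB288: 4
The smallest is 1, between TB235 and TB288.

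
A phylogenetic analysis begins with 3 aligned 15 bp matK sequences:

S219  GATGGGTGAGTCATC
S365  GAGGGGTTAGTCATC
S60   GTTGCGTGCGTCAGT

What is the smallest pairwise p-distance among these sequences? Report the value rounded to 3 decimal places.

0.133

Pairwise Hamming distances:
  S219 vs S365: 2
  S219 vs S60: 5
  S365 vs S60: 7
The smallest is 2 mismatches, between S219 and S365; p = 2/15 = 0.133.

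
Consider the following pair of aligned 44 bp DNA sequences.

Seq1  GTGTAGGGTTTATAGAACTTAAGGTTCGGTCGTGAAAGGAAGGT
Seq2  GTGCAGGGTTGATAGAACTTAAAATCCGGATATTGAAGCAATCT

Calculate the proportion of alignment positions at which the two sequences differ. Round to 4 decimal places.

0.2955

Differing sites — 4:T/C; 11:T/G; 23:G/A; 24:G/A; 26:T/C; 30:T/A; 31:C/T; 32:G/A; 34:G/T; 35:A/G; 39:G/C; 42:G/T; 43:G/C.
There are 13 differences over 44 sites, so p = 13/44 = 0.2955.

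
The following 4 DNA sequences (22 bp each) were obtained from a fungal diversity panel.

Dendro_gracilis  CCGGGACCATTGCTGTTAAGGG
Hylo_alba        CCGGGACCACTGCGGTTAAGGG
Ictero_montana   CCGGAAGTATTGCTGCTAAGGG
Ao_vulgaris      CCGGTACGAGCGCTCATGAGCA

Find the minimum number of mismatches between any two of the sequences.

Pairwise Hamming distances:
  Dendro_gracilis vs Hylo_alba: 2
  Dendro_gracilis vs Ictero_montana: 4
  Dendro_gracilis vs Ao_vulgaris: 9
  Hylo_alba vs Ictero_montana: 6
  Hylo_alba vs Ao_vulgaris: 10
  Ictero_montana vs Ao_vulgaris: 10
The smallest is 2, between Dendro_gracilis and Hylo_alba.

2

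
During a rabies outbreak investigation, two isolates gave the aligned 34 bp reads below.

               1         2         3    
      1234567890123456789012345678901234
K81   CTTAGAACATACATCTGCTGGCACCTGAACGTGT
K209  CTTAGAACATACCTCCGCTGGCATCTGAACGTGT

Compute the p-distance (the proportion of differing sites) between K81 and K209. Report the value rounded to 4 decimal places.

0.0882

The sequences differ at positions 13 (A/C), 16 (T/C), 24 (C/T).
There are 3 differences over 34 sites, so p = 3/34 = 0.0882.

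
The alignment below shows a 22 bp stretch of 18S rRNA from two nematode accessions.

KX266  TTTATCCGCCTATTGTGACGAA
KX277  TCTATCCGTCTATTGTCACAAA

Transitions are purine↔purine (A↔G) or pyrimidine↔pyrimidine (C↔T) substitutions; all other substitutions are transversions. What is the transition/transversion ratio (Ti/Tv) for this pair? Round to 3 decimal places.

3.000

The sequences differ at positions 2 (T/C, transition), 9 (C/T, transition), 17 (G/C, transversion), 20 (G/A, transition).
Of the 4 differences, 3 transitions and 1 transversion, so Ti/Tv = 3/1 = 3.000.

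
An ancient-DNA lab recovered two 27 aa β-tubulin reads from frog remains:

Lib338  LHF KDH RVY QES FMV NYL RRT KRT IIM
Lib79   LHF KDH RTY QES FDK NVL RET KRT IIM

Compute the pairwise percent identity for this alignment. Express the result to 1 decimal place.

Differing sites — 8:V/T; 14:M/D; 15:V/K; 17:Y/V; 20:R/E.
22 of the 27 sites match, so the percent identity is 22/27 × 100 = 81.5%.

81.5%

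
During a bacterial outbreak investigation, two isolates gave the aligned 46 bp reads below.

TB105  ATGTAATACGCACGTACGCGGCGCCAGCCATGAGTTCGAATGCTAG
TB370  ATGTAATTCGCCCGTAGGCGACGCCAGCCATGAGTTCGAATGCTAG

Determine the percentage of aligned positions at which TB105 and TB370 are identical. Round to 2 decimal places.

91.30%

The sequences differ at positions 8 (A/T), 12 (A/C), 17 (C/G), 21 (G/A).
42 of the 46 sites match, so the percent identity is 42/46 × 100 = 91.30%.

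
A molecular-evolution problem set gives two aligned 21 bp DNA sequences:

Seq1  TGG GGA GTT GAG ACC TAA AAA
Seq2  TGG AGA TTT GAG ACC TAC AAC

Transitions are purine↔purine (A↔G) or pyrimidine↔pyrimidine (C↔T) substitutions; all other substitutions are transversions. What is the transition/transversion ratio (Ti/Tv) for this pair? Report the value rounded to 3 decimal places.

The sequences differ at positions 4 (G/A, transition), 7 (G/T, transversion), 18 (A/C, transversion), 21 (A/C, transversion).
Of the 4 differences, 1 transition and 3 transversions, so Ti/Tv = 1/3 = 0.333.

0.333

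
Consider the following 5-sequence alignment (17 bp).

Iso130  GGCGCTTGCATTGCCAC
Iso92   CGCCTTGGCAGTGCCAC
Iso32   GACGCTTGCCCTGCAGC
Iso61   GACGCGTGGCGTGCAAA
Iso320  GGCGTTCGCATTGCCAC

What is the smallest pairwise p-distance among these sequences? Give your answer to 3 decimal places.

Pairwise Hamming distances:
  Iso130 vs Iso92: 5
  Iso130 vs Iso32: 5
  Iso130 vs Iso61: 7
  Iso130 vs Iso320: 2
  Iso92 vs Iso32: 9
  Iso92 vs Iso61: 10
  Iso92 vs Iso320: 4
  Iso32 vs Iso61: 5
  Iso32 vs Iso320: 7
  Iso61 vs Iso320: 9
The smallest is 2 mismatches, between Iso130 and Iso320; p = 2/17 = 0.118.

0.118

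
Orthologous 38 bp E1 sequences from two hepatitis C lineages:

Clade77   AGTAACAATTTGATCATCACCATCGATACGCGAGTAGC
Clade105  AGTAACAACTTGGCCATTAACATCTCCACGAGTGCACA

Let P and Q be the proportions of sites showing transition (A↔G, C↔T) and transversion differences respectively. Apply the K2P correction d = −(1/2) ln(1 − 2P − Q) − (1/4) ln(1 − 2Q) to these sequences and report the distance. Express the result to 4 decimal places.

0.4615

Differing sites — 9:T/C (Ti); 13:A/G (Ti); 14:T/C (Ti); 18:C/T (Ti); 20:C/A (Tv); 25:G/T (Tv); 26:A/C (Tv); 27:T/C (Ti); 31:C/A (Tv); 33:A/T (Tv); 35:T/C (Ti); 37:G/C (Tv); 38:C/A (Tv).
Of the 13 differences, 6 transitions and 7 transversions over 38 sites: P = 6/38 = 0.157895, Q = 7/38 = 0.184211.
d = −0.5·ln(0.499999) − 0.25·ln(0.631578) = −0.5·(-0.693149) − 0.25·(-0.459534) = 0.4615.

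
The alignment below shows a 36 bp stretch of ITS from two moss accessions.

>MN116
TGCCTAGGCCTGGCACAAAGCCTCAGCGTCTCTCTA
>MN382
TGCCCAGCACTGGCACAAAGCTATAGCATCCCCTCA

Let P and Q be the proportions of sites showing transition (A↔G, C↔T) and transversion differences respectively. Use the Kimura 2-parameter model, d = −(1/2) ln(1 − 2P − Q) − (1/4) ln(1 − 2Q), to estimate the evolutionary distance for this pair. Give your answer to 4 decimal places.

0.4207

The sequences differ at positions 5 (T/C, transition), 8 (G/C, transversion), 9 (C/A, transversion), 22 (C/T, transition), 23 (T/A, transversion), 24 (C/T, transition), 28 (G/A, transition), 31 (T/C, transition), 33 (T/C, transition), 34 (C/T, transition), 35 (T/C, transition).
Of the 11 differences, 8 transitions and 3 transversions over 36 sites: P = 8/36 = 0.222222, Q = 3/36 = 0.083333.
d = −0.5·ln(0.472223) − 0.25·ln(0.833334) = −0.5·(-0.750304) − 0.25·(-0.182321) = 0.4207.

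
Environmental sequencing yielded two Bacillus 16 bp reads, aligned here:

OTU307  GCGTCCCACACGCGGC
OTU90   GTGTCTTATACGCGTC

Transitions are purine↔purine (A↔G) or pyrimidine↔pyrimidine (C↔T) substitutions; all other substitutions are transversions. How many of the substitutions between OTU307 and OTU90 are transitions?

Mismatches occur at site 2 (C/T, transition), site 6 (C/T, transition), site 7 (C/T, transition), site 9 (C/T, transition), site 15 (G/T, transversion).
Of the 5 differences, 4 transitions and 1 transversion, so the answer is 4.

4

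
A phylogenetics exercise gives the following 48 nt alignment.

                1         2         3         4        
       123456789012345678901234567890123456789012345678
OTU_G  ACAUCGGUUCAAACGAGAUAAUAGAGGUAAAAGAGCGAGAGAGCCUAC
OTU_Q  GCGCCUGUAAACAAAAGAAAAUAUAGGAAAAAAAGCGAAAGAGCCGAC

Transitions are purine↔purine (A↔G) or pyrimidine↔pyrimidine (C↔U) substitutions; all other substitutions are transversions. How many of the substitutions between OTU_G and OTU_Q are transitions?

6

The sequences differ at positions 1 (A/G, transition), 3 (A/G, transition), 4 (U/C, transition), 6 (G/U, transversion), 9 (U/A, transversion), 10 (C/A, transversion), 12 (A/C, transversion), 14 (C/A, transversion), 15 (G/A, transition), 19 (U/A, transversion), 24 (G/U, transversion), 28 (U/A, transversion), 33 (G/A, transition), 39 (G/A, transition), 46 (U/G, transversion).
Of the 15 differences, 6 transitions and 9 transversions, so the answer is 6.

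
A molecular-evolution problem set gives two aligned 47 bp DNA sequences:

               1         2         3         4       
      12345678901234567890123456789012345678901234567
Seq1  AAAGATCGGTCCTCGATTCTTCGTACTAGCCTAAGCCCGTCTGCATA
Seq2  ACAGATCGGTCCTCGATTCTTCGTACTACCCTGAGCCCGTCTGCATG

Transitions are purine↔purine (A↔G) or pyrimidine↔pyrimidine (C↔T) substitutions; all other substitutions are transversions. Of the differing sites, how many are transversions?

2

The sequences differ at positions 2 (A/C, transversion), 29 (G/C, transversion), 33 (A/G, transition), 47 (A/G, transition).
Of the 4 differences, 2 transitions and 2 transversions, so the answer is 2.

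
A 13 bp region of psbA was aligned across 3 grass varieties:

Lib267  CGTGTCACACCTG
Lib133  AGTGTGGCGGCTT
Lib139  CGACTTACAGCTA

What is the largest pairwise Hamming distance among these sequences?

Pairwise Hamming distances:
  Lib267 vs Lib133: 6
  Lib267 vs Lib139: 5
  Lib133 vs Lib139: 7
The largest is 7, between Lib133 and Lib139.

7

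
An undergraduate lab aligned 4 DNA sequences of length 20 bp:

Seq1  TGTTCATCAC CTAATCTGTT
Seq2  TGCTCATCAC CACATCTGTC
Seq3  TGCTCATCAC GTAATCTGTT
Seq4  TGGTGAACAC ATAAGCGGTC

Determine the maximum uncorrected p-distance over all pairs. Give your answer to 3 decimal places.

0.400

Pairwise Hamming distances:
  Seq1 vs Seq2: 4
  Seq1 vs Seq3: 2
  Seq1 vs Seq4: 7
  Seq2 vs Seq3: 4
  Seq2 vs Seq4: 8
  Seq3 vs Seq4: 7
The largest is 8 mismatches, between Seq2 and Seq4; p = 8/20 = 0.400.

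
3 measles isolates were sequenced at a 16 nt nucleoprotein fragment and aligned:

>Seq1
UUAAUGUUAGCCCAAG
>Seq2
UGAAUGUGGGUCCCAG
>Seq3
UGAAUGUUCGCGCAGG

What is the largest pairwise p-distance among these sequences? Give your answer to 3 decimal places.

0.375

Pairwise Hamming distances:
  Seq1 vs Seq2: 5
  Seq1 vs Seq3: 4
  Seq2 vs Seq3: 6
The largest is 6 mismatches, between Seq2 and Seq3; p = 6/16 = 0.375.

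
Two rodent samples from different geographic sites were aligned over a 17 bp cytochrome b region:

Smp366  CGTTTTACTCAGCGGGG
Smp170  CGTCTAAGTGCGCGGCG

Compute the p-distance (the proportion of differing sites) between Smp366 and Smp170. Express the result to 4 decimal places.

0.3529

Mismatches occur at site 4 (T→C), site 6 (T→A), site 8 (C→G), site 10 (C→G), site 11 (A→C), site 16 (G→C).
There are 6 differences over 17 sites, so p = 6/17 = 0.3529.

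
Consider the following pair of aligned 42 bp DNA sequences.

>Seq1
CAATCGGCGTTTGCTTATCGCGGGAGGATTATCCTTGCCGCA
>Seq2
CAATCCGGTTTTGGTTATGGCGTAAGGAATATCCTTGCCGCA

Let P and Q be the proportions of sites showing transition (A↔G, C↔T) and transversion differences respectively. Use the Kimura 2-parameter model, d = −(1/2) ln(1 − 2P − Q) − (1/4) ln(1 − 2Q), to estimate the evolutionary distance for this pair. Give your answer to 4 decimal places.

The sequences differ at positions 6 (G/C, transversion), 8 (C/G, transversion), 9 (G/T, transversion), 14 (C/G, transversion), 19 (C/G, transversion), 23 (G/T, transversion), 24 (G/A, transition), 29 (T/A, transversion).
Of the 8 differences, 1 transition and 7 transversions over 42 sites: P = 1/42 = 0.023810, Q = 7/42 = 0.166667.
d = −0.5·ln(0.785713) − 0.25·ln(0.666666) = −0.5·(-0.241164) − 0.25·(-0.405466) = 0.2219.

0.2219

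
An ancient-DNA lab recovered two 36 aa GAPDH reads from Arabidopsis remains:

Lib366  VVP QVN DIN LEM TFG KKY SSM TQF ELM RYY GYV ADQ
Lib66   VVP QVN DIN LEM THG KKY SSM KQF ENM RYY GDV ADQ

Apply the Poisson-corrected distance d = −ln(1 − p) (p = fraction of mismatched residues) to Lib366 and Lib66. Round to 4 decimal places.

Differing sites — 14:F/H; 22:T/K; 26:L/N; 32:Y/D.
p = 4/36 = 0.111111.
d = −ln(1 − 0.111111) = −ln(0.888889) = 0.1178.

0.1178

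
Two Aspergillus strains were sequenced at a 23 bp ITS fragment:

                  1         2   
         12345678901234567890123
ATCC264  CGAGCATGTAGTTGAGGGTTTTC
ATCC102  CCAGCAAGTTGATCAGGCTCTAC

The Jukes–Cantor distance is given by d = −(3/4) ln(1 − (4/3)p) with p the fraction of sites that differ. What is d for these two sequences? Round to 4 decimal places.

Differing sites — 2:G/C; 7:T/A; 10:A/T; 12:T/A; 14:G/C; 18:G/C; 20:T/C; 22:T/A.
p = 8/23 = 0.347826.
d = −0.75 · ln(1 − (4/3)·0.347826) = −0.75 · ln(0.536232) = −0.75 · (-0.623188) = 0.4674.

0.4674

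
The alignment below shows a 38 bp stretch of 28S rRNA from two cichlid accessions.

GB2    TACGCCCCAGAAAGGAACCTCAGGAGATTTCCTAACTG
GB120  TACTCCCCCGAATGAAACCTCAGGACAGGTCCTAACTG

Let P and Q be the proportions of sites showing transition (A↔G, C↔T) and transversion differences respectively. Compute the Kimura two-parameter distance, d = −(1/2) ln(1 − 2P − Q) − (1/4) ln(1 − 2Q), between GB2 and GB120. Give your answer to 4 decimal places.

0.2131

Differing sites — 4:G/T (Tv); 9:A/C (Tv); 13:A/T (Tv); 15:G/A (Ti); 26:G/C (Tv); 28:T/G (Tv); 29:T/G (Tv).
Of the 7 differences, 1 transition and 6 transversions over 38 sites: P = 1/38 = 0.026316, Q = 6/38 = 0.157895.
d = −0.5·ln(0.789473) − 0.25·ln(0.684210) = −0.5·(-0.236390) − 0.25·(-0.379490) = 0.2131.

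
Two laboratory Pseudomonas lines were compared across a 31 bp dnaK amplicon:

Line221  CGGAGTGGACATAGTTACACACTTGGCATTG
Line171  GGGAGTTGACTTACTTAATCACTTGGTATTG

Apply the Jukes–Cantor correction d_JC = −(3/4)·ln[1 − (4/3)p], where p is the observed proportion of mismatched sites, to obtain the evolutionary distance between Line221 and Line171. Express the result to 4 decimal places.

The sequences differ at positions 1 (C/G), 7 (G/T), 11 (A/T), 14 (G/C), 18 (C/A), 19 (A/T), 27 (C/T).
p = 7/31 = 0.225806.
d = −0.75 · ln(1 − (4/3)·0.225806) = −0.75 · ln(0.698925) = −0.75 · (-0.358212) = 0.2687.

0.2687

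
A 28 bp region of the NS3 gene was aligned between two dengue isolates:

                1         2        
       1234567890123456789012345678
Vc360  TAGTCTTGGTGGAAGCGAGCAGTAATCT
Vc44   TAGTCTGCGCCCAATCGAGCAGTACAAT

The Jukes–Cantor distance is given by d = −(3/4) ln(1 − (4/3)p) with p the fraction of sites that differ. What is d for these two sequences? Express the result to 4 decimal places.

Differing sites — 7:T/G; 8:G/C; 10:T/C; 11:G/C; 12:G/C; 15:G/T; 25:A/C; 26:T/A; 27:C/A.
p = 9/28 = 0.321429.
d = −0.75 · ln(1 − (4/3)·0.321429) = −0.75 · ln(0.571428) = −0.75 · (-0.559617) = 0.4197.

0.4197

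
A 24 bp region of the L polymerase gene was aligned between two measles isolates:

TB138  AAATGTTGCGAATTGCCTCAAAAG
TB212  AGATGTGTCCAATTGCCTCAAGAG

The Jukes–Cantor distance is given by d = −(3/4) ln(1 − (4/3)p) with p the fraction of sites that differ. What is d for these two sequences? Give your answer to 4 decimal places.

0.2441

Mismatches occur at site 2 (A/G), site 7 (T/G), site 8 (G/T), site 10 (G/C), site 22 (A/G).
p = 5/24 = 0.208333.
d = −0.75 · ln(1 − (4/3)·0.208333) = −0.75 · ln(0.722223) = −0.75 · (-0.325421) = 0.2441.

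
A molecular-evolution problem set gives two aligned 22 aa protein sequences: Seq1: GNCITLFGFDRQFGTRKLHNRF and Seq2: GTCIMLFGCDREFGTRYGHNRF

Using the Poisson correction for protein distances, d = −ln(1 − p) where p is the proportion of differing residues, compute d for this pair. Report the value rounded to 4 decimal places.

0.3185

Mismatches occur at site 2 (N→T), site 5 (T→M), site 9 (F→C), site 12 (Q→E), site 17 (K→Y), site 18 (L→G).
p = 6/22 = 0.272727.
d = −ln(1 − 0.272727) = −ln(0.727273) = 0.3185.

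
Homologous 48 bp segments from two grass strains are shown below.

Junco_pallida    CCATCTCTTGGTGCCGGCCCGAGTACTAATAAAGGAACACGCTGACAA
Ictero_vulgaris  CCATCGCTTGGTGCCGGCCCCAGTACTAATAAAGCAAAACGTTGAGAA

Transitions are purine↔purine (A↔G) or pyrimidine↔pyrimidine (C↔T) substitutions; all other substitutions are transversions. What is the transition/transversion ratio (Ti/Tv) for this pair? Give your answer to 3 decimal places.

0.200

The sequences differ at positions 6 (T/G, transversion), 21 (G/C, transversion), 35 (G/C, transversion), 38 (C/A, transversion), 42 (C/T, transition), 46 (C/G, transversion).
Of the 6 differences, 1 transition and 5 transversions, so Ti/Tv = 1/5 = 0.200.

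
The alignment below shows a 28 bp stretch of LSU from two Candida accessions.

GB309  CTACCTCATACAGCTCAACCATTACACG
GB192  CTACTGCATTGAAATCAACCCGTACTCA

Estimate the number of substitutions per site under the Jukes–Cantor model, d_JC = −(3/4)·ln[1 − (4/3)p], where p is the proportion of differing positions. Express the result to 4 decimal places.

Differing sites — 5:C/T; 6:T/G; 10:A/T; 11:C/G; 13:G/A; 14:C/A; 21:A/C; 22:T/G; 26:A/T; 28:G/A.
p = 10/28 = 0.357143.
d = −0.75 · ln(1 − (4/3)·0.357143) = −0.75 · ln(0.523809) = −0.75 · (-0.646628) = 0.4850.

0.4850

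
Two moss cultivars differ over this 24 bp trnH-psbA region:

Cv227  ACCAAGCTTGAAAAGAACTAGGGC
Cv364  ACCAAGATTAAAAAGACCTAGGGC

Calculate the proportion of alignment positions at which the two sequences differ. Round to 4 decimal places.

The sequences differ at positions 7 (C/A), 10 (G/A), 17 (A/C).
There are 3 differences over 24 sites, so p = 3/24 = 0.1250.

0.1250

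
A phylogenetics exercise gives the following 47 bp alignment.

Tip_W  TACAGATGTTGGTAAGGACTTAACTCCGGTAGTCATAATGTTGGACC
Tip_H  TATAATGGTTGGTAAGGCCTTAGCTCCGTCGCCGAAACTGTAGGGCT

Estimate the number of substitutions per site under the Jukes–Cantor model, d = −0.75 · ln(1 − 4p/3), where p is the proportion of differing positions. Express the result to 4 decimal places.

0.4937

The sequences differ at positions 3 (C/T), 5 (G/A), 6 (A/T), 7 (T/G), 18 (A/C), 23 (A/G), 29 (G/T), 30 (T/C), 31 (A/G), 32 (G/C), 33 (T/C), 34 (C/G), 36 (T/A), 38 (A/C), 42 (T/A), 45 (A/G), 47 (C/T).
p = 17/47 = 0.361702.
d = −0.75 · ln(1 − (4/3)·0.361702) = −0.75 · ln(0.517731) = −0.75 · (-0.658299) = 0.4937.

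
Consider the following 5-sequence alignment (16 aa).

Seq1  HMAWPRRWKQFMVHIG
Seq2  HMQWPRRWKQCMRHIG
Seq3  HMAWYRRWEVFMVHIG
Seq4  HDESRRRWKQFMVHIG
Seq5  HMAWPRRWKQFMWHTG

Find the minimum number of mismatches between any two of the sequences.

Pairwise Hamming distances:
  Seq1 vs Seq2: 3
  Seq1 vs Seq3: 3
  Seq1 vs Seq4: 4
  Seq1 vs Seq5: 2
  Seq2 vs Seq3: 6
  Seq2 vs Seq4: 6
  Seq2 vs Seq5: 4
  Seq3 vs Seq4: 6
  Seq3 vs Seq5: 5
  Seq4 vs Seq5: 6
The smallest is 2, between Seq1 and Seq5.

2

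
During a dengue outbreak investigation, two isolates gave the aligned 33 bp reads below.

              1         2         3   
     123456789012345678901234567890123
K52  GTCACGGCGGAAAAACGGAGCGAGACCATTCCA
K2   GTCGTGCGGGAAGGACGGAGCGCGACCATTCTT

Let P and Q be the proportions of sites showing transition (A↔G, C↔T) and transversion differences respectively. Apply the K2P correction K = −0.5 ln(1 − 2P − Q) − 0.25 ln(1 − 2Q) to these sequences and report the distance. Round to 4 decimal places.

0.3454

Differing sites — 4:A/G (Ti); 5:C/T (Ti); 7:G/C (Tv); 8:C/G (Tv); 13:A/G (Ti); 14:A/G (Ti); 23:A/C (Tv); 32:C/T (Ti); 33:A/T (Tv).
Of the 9 differences, 5 transitions and 4 transversions over 33 sites: P = 5/33 = 0.151515, Q = 4/33 = 0.121212.
d = −0.5·ln(0.575758) − 0.25·ln(0.757576) = −0.5·(-0.552068) − 0.25·(-0.277631) = 0.3454.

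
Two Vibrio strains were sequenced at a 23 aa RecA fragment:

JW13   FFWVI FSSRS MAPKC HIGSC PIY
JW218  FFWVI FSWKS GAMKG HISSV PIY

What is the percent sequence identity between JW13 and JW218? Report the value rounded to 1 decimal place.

The sequences differ at positions 8 (S/W), 9 (R/K), 11 (M/G), 13 (P/M), 15 (C/G), 18 (G/S), 20 (C/V).
16 of the 23 sites match, so the percent identity is 16/23 × 100 = 69.6%.

69.6%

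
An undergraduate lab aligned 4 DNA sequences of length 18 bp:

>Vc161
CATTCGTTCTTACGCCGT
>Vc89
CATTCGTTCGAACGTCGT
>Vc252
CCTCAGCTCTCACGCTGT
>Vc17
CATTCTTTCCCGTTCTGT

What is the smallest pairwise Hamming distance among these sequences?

Pairwise Hamming distances:
  Vc161 vs Vc89: 3
  Vc161 vs Vc252: 6
  Vc161 vs Vc17: 7
  Vc89 vs Vc252: 8
  Vc89 vs Vc17: 8
  Vc252 vs Vc17: 9
The smallest is 3, between Vc161 and Vc89.

3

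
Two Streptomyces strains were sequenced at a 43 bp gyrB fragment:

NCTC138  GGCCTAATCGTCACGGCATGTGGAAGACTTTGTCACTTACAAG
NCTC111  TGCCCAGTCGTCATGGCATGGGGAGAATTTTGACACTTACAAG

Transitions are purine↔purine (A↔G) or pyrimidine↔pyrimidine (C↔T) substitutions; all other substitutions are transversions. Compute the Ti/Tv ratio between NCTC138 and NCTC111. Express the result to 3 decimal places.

Mismatches occur at site 1 (G/T, transversion), site 5 (T/C, transition), site 7 (A/G, transition), site 14 (C/T, transition), site 21 (T/G, transversion), site 25 (A/G, transition), site 26 (G/A, transition), site 28 (C/T, transition), site 33 (T/A, transversion).
Of the 9 differences, 6 transitions and 3 transversions, so Ti/Tv = 6/3 = 2.000.

2.000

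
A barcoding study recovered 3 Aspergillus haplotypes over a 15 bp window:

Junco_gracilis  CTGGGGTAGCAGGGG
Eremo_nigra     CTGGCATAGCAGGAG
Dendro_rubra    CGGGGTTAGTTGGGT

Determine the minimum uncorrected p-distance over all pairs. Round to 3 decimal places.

0.200

Pairwise Hamming distances:
  Junco_gracilis vs Eremo_nigra: 3
  Junco_gracilis vs Dendro_rubra: 5
  Eremo_nigra vs Dendro_rubra: 7
The smallest is 3 mismatches, between Junco_gracilis and Eremo_nigra; p = 3/15 = 0.200.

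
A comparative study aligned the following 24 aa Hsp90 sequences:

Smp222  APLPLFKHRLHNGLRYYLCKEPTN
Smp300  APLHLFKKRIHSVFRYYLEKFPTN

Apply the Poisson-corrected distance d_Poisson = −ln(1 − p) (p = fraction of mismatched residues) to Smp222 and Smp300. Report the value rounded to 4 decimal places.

Differing sites — 4:P/H; 8:H/K; 10:L/I; 12:N/S; 13:G/V; 14:L/F; 19:C/E; 21:E/F.
p = 8/24 = 0.333333.
d = −ln(1 − 0.333333) = −ln(0.666667) = 0.4055.

0.4055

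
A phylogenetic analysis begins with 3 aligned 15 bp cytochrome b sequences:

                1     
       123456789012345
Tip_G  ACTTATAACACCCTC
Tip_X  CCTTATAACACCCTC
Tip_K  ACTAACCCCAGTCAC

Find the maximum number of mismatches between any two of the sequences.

8

Pairwise Hamming distances:
  Tip_G vs Tip_X: 1
  Tip_G vs Tip_K: 7
  Tip_X vs Tip_K: 8
The largest is 8, between Tip_X and Tip_K.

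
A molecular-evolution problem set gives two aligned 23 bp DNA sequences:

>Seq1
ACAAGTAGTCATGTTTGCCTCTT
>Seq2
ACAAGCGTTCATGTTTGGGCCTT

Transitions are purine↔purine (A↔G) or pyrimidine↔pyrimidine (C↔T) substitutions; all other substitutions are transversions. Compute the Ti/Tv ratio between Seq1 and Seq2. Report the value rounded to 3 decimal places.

Differing sites — 6:T/C (Ti); 7:A/G (Ti); 8:G/T (Tv); 18:C/G (Tv); 19:C/G (Tv); 20:T/C (Ti).
Of the 6 differences, 3 transitions and 3 transversions, so Ti/Tv = 3/3 = 1.000.

1.000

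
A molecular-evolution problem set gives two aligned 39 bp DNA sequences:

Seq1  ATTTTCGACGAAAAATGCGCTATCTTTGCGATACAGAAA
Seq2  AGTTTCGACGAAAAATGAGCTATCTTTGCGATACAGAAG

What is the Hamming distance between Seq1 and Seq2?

3

Mismatches occur at site 2 (T/G), site 18 (C/A), site 39 (A/G).
That gives 3 mismatches out of 39 aligned sites, so the Hamming distance is 3.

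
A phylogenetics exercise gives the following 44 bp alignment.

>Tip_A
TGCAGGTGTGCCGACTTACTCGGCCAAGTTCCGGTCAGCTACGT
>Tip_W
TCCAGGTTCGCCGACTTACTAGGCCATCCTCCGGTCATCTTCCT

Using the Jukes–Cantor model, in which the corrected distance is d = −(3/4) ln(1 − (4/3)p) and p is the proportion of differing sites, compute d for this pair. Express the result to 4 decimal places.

0.2708

The sequences differ at positions 2 (G/C), 8 (G/T), 9 (T/C), 21 (C/A), 27 (A/T), 28 (G/C), 29 (T/C), 38 (G/T), 41 (A/T), 43 (G/C).
p = 10/44 = 0.227273.
d = −0.75 · ln(1 − (4/3)·0.227273) = −0.75 · ln(0.696969) = −0.75 · (-0.361014) = 0.2708.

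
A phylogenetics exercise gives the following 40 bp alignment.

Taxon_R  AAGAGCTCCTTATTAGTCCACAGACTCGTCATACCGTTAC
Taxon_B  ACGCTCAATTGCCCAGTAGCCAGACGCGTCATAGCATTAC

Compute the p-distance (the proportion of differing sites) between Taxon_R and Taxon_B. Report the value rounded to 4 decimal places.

Mismatches occur at site 2 (A↔C), site 4 (A↔C), site 5 (G↔T), site 7 (T↔A), site 8 (C↔A), site 9 (C↔T), site 11 (T↔G), site 12 (A↔C), site 13 (T↔C), site 14 (T↔C), site 18 (C↔A), site 19 (C↔G), site 20 (A↔C), site 26 (T↔G), site 34 (C↔G), site 36 (G↔A).
There are 16 differences over 40 sites, so p = 16/40 = 0.4000.

0.4000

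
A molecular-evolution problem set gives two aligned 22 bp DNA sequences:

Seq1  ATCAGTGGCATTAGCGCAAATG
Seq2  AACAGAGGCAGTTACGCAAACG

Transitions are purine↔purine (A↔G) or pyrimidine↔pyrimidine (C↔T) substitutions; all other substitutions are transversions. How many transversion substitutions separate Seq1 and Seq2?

Mismatches occur at site 2 (T/A, transversion), site 6 (T/A, transversion), site 11 (T/G, transversion), site 13 (A/T, transversion), site 14 (G/A, transition), site 21 (T/C, transition).
Of the 6 differences, 2 transitions and 4 transversions, so the answer is 4.

4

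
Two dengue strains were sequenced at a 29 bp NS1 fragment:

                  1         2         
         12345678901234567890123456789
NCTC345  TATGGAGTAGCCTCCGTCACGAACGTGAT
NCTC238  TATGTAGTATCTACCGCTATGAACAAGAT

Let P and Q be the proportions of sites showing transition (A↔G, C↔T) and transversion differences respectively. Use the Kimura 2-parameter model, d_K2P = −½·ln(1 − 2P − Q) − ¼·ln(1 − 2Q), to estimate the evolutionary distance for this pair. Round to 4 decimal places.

0.4103

The sequences differ at positions 5 (G/T, transversion), 10 (G/T, transversion), 12 (C/T, transition), 13 (T/A, transversion), 17 (T/C, transition), 18 (C/T, transition), 20 (C/T, transition), 25 (G/A, transition), 26 (T/A, transversion).
Of the 9 differences, 5 transitions and 4 transversions over 29 sites: P = 5/29 = 0.172414, Q = 4/29 = 0.137931.
d = −0.5·ln(0.517241) − 0.25·ln(0.724138) = −0.5·(-0.659246) − 0.25·(-0.322773) = 0.4103.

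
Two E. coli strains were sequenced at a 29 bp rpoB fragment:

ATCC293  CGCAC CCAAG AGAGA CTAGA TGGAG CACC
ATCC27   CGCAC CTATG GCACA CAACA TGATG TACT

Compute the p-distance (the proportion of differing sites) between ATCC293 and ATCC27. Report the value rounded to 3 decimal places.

The sequences differ at positions 7 (C/T), 9 (A/T), 11 (A/G), 12 (G/C), 14 (G/C), 17 (T/A), 19 (G/C), 23 (G/A), 24 (A/T), 26 (C/T), 29 (C/T).
There are 11 differences over 29 sites, so p = 11/29 = 0.379.

0.379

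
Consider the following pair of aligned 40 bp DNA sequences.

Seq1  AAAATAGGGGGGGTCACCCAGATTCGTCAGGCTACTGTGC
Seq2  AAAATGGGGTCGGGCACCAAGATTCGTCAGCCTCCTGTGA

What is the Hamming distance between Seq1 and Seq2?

Differing sites — 6:A/G; 10:G/T; 11:G/C; 14:T/G; 19:C/A; 31:G/C; 34:A/C; 40:C/A.
That gives 8 mismatches out of 40 aligned sites, so the Hamming distance is 8.

8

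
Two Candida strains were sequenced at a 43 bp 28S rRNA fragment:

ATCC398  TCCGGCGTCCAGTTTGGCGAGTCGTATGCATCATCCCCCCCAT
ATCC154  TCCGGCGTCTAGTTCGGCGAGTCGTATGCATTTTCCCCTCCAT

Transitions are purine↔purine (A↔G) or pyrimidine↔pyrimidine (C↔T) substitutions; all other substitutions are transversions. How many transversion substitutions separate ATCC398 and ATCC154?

Mismatches occur at site 10 (C↔T, transition), site 15 (T↔C, transition), site 32 (C↔T, transition), site 33 (A↔T, transversion), site 39 (C↔T, transition).
Of the 5 differences, 4 transitions and 1 transversion, so the answer is 1.

1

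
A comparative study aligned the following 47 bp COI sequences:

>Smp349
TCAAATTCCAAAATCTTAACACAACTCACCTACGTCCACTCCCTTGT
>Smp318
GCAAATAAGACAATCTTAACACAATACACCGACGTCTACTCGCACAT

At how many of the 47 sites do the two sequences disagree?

13

The sequences differ at positions 1 (T/G), 7 (T/A), 8 (C/A), 9 (C/G), 11 (A/C), 25 (C/T), 26 (T/A), 31 (T/G), 37 (C/T), 42 (C/G), 44 (T/A), 45 (T/C), 46 (G/A).
That gives 13 mismatches out of 47 aligned sites, so the Hamming distance is 13.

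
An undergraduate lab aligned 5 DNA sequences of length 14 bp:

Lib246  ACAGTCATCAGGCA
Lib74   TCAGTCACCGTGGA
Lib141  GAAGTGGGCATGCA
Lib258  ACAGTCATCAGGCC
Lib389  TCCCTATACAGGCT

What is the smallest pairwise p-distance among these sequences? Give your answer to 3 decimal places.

Pairwise Hamming distances:
  Lib246 vs Lib74: 5
  Lib246 vs Lib141: 6
  Lib246 vs Lib258: 1
  Lib246 vs Lib389: 7
  Lib74 vs Lib141: 7
  Lib74 vs Lib258: 6
  Lib74 vs Lib389: 9
  Lib141 vs Lib258: 7
  Lib141 vs Lib389: 9
  Lib258 vs Lib389: 7
The smallest is 1 mismatch, between Lib246 and Lib258; p = 1/14 = 0.071.

0.071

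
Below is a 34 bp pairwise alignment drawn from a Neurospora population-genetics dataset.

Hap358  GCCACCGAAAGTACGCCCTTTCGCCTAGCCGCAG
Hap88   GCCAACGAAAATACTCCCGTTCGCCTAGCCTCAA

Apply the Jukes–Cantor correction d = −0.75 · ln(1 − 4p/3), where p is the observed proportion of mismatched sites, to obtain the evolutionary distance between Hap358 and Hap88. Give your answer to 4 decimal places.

0.2012

The sequences differ at positions 5 (C/A), 11 (G/A), 15 (G/T), 19 (T/G), 31 (G/T), 34 (G/A).
p = 6/34 = 0.176471.
d = −0.75 · ln(1 − (4/3)·0.176471) = −0.75 · ln(0.764705) = −0.75 · (-0.268265) = 0.2012.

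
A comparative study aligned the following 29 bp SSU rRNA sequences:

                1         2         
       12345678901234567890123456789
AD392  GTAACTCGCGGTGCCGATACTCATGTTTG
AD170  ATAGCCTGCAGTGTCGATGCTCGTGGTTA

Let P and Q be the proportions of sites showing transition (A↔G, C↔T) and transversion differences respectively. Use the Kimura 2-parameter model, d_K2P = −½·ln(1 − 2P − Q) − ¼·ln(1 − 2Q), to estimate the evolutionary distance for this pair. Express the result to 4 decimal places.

0.5502

The sequences differ at positions 1 (G/A, transition), 4 (A/G, transition), 6 (T/C, transition), 7 (C/T, transition), 10 (G/A, transition), 14 (C/T, transition), 19 (A/G, transition), 23 (A/G, transition), 26 (T/G, transversion), 29 (G/A, transition).
Of the 10 differences, 9 transitions and 1 transversion over 29 sites: P = 9/29 = 0.310345, Q = 1/29 = 0.034483.
d = −0.5·ln(0.344827) − 0.25·ln(0.931034) = −0.5·(-1.064712) − 0.25·(-0.071459) = 0.5502.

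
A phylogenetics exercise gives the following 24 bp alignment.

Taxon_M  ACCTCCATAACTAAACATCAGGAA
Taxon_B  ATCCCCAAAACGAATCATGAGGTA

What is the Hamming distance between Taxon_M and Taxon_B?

The sequences differ at positions 2 (C/T), 4 (T/C), 8 (T/A), 12 (T/G), 15 (A/T), 19 (C/G), 23 (A/T).
That gives 7 mismatches out of 24 aligned sites, so the Hamming distance is 7.

7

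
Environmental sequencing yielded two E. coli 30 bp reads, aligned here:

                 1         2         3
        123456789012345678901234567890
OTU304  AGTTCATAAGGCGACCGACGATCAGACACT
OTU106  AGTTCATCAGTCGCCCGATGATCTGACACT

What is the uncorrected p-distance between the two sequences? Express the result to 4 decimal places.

0.1667

Differing sites — 8:A/C; 11:G/T; 14:A/C; 19:C/T; 24:A/T.
There are 5 differences over 30 sites, so p = 5/30 = 0.1667.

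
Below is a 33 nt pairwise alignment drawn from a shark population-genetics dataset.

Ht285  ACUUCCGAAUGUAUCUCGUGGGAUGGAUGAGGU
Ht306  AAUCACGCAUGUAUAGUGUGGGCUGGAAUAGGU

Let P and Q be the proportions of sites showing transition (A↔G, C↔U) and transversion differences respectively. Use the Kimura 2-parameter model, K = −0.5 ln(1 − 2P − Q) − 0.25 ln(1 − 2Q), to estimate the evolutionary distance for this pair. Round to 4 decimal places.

0.3918

Differing sites — 2:C/A (Tv); 4:U/C (Ti); 5:C/A (Tv); 8:A/C (Tv); 15:C/A (Tv); 16:U/G (Tv); 17:C/U (Ti); 23:A/C (Tv); 28:U/A (Tv); 29:G/U (Tv).
Of the 10 differences, 2 transitions and 8 transversions over 33 sites: P = 2/33 = 0.060606, Q = 8/33 = 0.242424.
d = −0.5·ln(0.636364) − 0.25·ln(0.515152) = −0.5·(-0.451985) − 0.25·(-0.663293) = 0.3918.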